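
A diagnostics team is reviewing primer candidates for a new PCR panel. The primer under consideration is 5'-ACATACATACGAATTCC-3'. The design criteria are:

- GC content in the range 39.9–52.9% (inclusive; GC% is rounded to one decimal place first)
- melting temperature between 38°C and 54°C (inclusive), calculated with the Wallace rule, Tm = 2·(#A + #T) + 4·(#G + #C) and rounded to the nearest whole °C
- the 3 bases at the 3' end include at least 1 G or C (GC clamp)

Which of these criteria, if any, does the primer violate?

Base counts: A=7, T=4, G=1, C=5 (length 17).
GC content: GC 6/17 = 35.3%, outside 39.9–52.9% ✗
Tm: Tm = 2·11 + 4·6 = 46°C ✓
GC clamp: 3' end TCC has 2 G/C ✓

Fails: GC content.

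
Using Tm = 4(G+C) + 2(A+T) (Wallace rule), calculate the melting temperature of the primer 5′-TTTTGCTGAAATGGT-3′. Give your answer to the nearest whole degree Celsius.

Base counts: A=3, T=7, G=4, C=1 (length 15).
Tm = 2·(3+7) + 4·(4+1) = 2·10 + 4·5 = 20 + 20 = 40°C.

40°C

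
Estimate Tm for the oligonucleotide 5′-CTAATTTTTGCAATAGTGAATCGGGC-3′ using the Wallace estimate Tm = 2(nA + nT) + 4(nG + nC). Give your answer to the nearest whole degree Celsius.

72°C

Base counts: A=7, T=9, G=6, C=4 (length 26).
Tm = 2·(7+9) + 4·(6+4) = 2·16 + 4·10 = 32 + 40 = 72°C.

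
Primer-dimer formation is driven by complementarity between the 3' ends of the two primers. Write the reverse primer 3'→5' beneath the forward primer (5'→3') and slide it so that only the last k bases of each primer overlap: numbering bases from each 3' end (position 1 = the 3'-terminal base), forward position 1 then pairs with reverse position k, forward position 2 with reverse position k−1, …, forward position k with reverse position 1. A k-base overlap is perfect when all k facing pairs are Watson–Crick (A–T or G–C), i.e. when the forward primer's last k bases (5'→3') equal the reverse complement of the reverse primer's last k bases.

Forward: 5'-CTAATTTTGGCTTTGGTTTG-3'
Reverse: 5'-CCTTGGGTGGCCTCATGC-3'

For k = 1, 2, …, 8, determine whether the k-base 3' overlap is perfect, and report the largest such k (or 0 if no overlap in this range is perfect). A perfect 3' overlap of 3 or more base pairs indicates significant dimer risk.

Last 8 bases (5'→3') — forward …TTGGTTTG, reverse …CCTCATGC.
Reverse complement of the reverse primer's last 8 bases: GCATGAGG; its first k bases are the reverse complement of the reverse primer's last k bases, so a perfect k-base overlap needs the forward primer's last k bases to equal them.
Comparing (forward last k vs required): k=1: G vs G ✓; k=2: TG vs GC ✗; k=3: TTG vs GCA ✗; k=4: TTTG vs GCAT ✗; k=5: GTTTG vs GCATG ✗; k=6: GGTTTG vs GCATGA ✗; k=7: TGGTTTG vs GCATGAG ✗; k=8: TTGGTTTG vs GCATGAGG ✗.
Only k = 1 is perfect, so the longest perfect 3' overlap is 1.

Longest perfect overlap: 1 complementary base pair; below the dimer-risk threshold (threshold 3).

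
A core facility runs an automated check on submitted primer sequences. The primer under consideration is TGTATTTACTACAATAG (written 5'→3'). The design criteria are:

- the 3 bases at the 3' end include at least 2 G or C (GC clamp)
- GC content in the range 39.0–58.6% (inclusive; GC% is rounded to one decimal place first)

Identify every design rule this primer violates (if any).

Base counts: A=6, T=7, G=2, C=2 (length 17).
GC clamp: 3' end TAG has 1 G/C, need ≥2 ✗
GC content: GC 4/17 = 23.5%, outside 39.0–58.6% ✗

Fails: GC clamp, GC content.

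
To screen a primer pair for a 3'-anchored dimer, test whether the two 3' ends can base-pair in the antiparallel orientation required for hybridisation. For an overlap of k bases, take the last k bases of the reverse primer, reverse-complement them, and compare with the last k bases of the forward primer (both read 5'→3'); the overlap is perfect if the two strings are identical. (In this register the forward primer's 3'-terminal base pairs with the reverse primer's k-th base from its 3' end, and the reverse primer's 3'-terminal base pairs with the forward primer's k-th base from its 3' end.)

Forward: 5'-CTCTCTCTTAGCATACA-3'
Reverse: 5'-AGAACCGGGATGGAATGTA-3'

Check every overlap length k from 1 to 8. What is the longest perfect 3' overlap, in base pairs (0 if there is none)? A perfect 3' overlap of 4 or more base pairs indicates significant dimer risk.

Last 8 bases (5'→3') — forward …AGCATACA, reverse …GGAATGTA.
Reverse complement of the reverse primer's last 8 bases: TACATTCC; its first k bases are the reverse complement of the reverse primer's last k bases, so a perfect k-base overlap needs the forward primer's last k bases to equal them.
Comparing (forward last k vs required): k=1: A vs T ✗; k=2: CA vs TA ✗; k=3: ACA vs TAC ✗; k=4: TACA vs TACA ✓; k=5: ATACA vs TACAT ✗; k=6: CATACA vs TACATT ✗; k=7: GCATACA vs TACATTC ✗; k=8: AGCATACA vs TACATTCC ✗.
Only k = 4 is perfect, so the longest perfect 3' overlap is 4.

Longest perfect overlap: 4 complementary base pairs; significant dimer risk (threshold 4).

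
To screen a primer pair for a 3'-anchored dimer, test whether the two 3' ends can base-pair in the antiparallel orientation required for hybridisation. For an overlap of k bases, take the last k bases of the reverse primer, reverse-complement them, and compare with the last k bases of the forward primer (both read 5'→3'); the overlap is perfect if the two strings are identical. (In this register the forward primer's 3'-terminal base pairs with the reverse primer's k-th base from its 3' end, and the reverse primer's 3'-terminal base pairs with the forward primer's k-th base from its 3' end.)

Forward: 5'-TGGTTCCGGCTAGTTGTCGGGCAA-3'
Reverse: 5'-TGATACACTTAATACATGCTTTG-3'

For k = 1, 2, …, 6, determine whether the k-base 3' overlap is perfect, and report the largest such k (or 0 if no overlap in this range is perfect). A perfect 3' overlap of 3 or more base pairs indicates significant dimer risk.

Longest perfect overlap: 3 complementary base pairs; significant dimer risk (threshold 3).

Last 6 bases (5'→3') — forward …GGGCAA, reverse …GCTTTG.
Reverse complement of the reverse primer's last 6 bases: CAAAGC; its first k bases are the reverse complement of the reverse primer's last k bases, so a perfect k-base overlap needs the forward primer's last k bases to equal them.
Comparing (forward last k vs required): k=1: A vs C ✗; k=2: AA vs CA ✗; k=3: CAA vs CAA ✓; k=4: GCAA vs CAAA ✗; k=5: GGCAA vs CAAAG ✗; k=6: GGGCAA vs CAAAGC ✗.
Only k = 3 is perfect, so the longest perfect 3' overlap is 3.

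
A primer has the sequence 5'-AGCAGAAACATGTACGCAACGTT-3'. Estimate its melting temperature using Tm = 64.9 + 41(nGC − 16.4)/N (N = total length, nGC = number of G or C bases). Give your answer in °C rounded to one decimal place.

53.5°C

Base counts: A=9, T=4, G=5, C=5; G+C = 10, N = 23.
Tm = 64.9 + 41·(10 − 16.4)/23 = 64.9 + -262.40/23 = 53.5°C.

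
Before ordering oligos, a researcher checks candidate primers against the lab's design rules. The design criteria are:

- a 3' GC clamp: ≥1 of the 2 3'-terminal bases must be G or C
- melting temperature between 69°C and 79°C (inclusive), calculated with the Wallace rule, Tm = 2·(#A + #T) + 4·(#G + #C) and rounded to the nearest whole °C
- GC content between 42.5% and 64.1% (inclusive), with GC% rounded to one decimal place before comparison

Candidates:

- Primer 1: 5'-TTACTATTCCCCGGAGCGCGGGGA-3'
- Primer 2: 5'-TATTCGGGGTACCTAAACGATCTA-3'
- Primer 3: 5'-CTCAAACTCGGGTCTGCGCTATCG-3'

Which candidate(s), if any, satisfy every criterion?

Primer 1 and Primer 3.

Primer 1 (24 nt, A=4 T=5 G=8 C=7): 3' end GA has 1 G/C ✓; Tm = 2·9 + 4·15 = 78°C ✓; GC 15/24 = 62.5% ✓ — passes.
Primer 2 (24 nt, A=7 T=7 G=5 C=5): 3' end TA has 0 G/C, need ≥1 ✗; Tm = 2·14 + 4·10 = 68°C, outside 69–79°C ✗; GC 10/24 = 41.7%, outside 42.5–64.1% ✗ — fails.
Primer 3 (24 nt, A=4 T=6 G=6 C=8): 3' end CG has 2 G/C ✓; Tm = 2·10 + 4·14 = 76°C ✓; GC 14/24 = 58.3% ✓ — passes.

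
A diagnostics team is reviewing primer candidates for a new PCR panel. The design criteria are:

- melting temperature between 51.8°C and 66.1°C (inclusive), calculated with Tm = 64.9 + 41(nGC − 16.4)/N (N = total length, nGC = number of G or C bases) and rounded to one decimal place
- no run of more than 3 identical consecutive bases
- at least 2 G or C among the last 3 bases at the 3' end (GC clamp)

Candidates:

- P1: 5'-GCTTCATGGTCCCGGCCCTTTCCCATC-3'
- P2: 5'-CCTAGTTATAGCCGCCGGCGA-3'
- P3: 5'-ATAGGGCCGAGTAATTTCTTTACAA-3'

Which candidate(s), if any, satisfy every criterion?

P1 (27 nt, A=2 T=8 G=5 C=12): Tm = 64.9 + 41·(17 − 16.4)/27 = 65.8°C ✓; longest run = 3 ✓; 3' end ATC has 1 G/C, need ≥2 ✗ — fails.
P2 (21 nt, A=4 T=4 G=6 C=7): Tm = 64.9 + 41·(13 − 16.4)/21 = 58.3°C ✓; longest run = 2 ✓; 3' end CGA has 2 G/C ✓ — passes.
P3 (25 nt, A=8 T=8 G=5 C=4): Tm = 64.9 + 41·(9 − 16.4)/25 = 52.8°C ✓; longest run = 3 ✓; 3' end CAA has 1 G/C, need ≥2 ✗ — fails.

P2 only.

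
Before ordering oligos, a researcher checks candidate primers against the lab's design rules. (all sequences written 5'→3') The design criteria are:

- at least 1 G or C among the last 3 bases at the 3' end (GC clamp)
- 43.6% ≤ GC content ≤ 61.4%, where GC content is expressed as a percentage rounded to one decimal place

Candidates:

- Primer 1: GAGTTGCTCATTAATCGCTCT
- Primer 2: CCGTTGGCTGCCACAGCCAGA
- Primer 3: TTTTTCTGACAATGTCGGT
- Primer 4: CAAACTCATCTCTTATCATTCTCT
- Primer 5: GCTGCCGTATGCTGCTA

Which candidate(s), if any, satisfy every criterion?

Primer 1 (21 nt, A=4 T=8 G=4 C=5): 3' end TCT has 1 G/C ✓; GC 9/21 = 42.9%, outside 43.6–61.4% ✗ — fails.
Primer 2 (21 nt, A=4 T=3 G=6 C=8): 3' end AGA has 1 G/C ✓; GC 14/21 = 66.7%, outside 43.6–61.4% ✗ — fails.
Primer 3 (19 nt, A=3 T=9 G=4 C=3): 3' end GGT has 2 G/C ✓; GC 7/19 = 36.8%, outside 43.6–61.4% ✗ — fails.
Primer 4 (24 nt, A=6 T=10 G=0 C=8): 3' end TCT has 1 G/C ✓; GC 8/24 = 33.3%, outside 43.6–61.4% ✗ — fails.
Primer 5 (17 nt, A=2 T=5 G=5 C=5): 3' end CTA has 1 G/C ✓; GC 10/17 = 58.8% ✓ — passes.

Primer 5 only.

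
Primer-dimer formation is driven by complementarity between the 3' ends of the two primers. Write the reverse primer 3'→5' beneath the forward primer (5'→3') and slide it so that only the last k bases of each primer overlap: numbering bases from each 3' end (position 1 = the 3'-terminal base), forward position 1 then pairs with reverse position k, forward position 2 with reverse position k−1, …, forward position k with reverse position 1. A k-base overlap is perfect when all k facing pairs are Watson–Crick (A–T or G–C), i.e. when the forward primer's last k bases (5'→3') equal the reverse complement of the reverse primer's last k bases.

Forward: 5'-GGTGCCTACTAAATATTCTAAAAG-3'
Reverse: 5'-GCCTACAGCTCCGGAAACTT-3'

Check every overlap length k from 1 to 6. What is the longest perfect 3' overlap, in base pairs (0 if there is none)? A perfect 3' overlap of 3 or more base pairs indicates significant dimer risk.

Longest perfect overlap: 3 complementary base pairs; significant dimer risk (threshold 3).

Last 6 bases (5'→3') — forward …TAAAAG, reverse …AAACTT.
Reverse complement of the reverse primer's last 6 bases: AAGTTT; its first k bases are the reverse complement of the reverse primer's last k bases, so a perfect k-base overlap needs the forward primer's last k bases to equal them.
Comparing (forward last k vs required): k=1: G vs A ✗; k=2: AG vs AA ✗; k=3: AAG vs AAG ✓; k=4: AAAG vs AAGT ✗; k=5: AAAAG vs AAGTT ✗; k=6: TAAAAG vs AAGTTT ✗.
Only k = 3 is perfect, so the longest perfect 3' overlap is 3.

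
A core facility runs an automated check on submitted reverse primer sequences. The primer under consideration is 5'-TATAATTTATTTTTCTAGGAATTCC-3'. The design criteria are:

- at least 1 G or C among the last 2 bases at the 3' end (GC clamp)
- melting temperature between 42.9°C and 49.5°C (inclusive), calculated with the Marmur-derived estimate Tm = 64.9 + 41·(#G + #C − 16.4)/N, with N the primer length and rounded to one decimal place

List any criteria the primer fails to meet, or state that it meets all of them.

Base counts: A=7, T=13, G=2, C=3 (length 25).
GC clamp: 3' end CC has 2 G/C ✓
Tm: Tm = 64.9 + 41·(5 − 16.4)/25 = 46.2°C ✓

Meets all criteria.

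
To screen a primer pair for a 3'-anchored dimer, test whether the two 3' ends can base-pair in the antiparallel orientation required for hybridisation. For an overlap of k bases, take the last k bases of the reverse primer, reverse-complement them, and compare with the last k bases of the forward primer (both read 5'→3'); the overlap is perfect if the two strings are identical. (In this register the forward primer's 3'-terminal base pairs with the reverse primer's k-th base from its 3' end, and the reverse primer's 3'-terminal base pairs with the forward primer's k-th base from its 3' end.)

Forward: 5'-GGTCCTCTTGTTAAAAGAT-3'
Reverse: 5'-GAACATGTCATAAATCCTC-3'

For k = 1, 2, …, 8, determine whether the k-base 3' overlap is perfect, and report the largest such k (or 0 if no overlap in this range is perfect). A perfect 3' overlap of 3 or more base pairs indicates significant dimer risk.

Last 8 bases (5'→3') — forward …TAAAAGAT, reverse …AAATCCTC.
Reverse complement of the reverse primer's last 8 bases: GAGGATTT; its first k bases are the reverse complement of the reverse primer's last k bases, so a perfect k-base overlap needs the forward primer's last k bases to equal them.
Comparing (forward last k vs required): k=1: T vs G ✗; k=2: AT vs GA ✗; k=3: GAT vs GAG ✗; k=4: AGAT vs GAGG ✗; k=5: AAGAT vs GAGGA ✗; k=6: AAAGAT vs GAGGAT ✗; k=7: AAAAGAT vs GAGGATT ✗; k=8: TAAAAGAT vs GAGGATTT ✗.
No overlap length from 1 to 8 is perfect, so the longest perfect 3' overlap is 0.

Longest perfect overlap: 0 complementary base pairs; below the dimer-risk threshold (threshold 3).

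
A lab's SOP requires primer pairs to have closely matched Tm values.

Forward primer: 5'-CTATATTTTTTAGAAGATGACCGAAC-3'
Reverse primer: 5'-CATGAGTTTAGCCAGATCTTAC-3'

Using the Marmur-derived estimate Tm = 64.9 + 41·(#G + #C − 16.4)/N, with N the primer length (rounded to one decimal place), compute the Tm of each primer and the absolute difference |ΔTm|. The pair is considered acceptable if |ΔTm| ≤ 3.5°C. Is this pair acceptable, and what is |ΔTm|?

|ΔTm| = 0.6°C; the pair is acceptable.

Forward: G+C = 8, N = 26 → Tm = 64.9 + 41·(8 − 16.4)/26 = 51.7°C.
Reverse: G+C = 9, N = 22 → Tm = 64.9 + 41·(9 − 16.4)/22 = 51.1°C.
|ΔTm| = |51.7 − 51.1| = 0.6°C, ≤ 3.5°C.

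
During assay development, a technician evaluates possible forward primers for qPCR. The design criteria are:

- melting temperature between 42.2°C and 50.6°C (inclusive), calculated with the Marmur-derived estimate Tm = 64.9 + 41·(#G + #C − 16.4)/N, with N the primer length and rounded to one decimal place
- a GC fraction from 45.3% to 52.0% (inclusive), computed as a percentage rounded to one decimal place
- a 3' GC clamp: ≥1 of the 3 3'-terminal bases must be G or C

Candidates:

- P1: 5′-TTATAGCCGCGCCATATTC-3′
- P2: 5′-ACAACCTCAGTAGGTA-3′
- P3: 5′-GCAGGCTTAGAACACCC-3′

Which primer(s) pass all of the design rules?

P1 (19 nt, A=4 T=6 G=3 C=6): Tm = 64.9 + 41·(9 − 16.4)/19 = 48.9°C ✓; GC 9/19 = 47.4% ✓; 3' end TTC has 1 G/C ✓ — passes.
P2 (16 nt, A=6 T=3 G=3 C=4): Tm = 64.9 + 41·(7 − 16.4)/16 = 40.8°C, outside 42.2–50.6°C ✗; GC 7/16 = 43.8%, outside 45.3–52.0% ✗; 3' end GTA has 1 G/C ✓ — fails.
P3 (17 nt, A=5 T=2 G=4 C=6): Tm = 64.9 + 41·(10 − 16.4)/17 = 49.5°C ✓; GC 10/17 = 58.8%, outside 45.3–52.0% ✗; 3' end CCC has 3 G/C ✓ — fails.

P1 only.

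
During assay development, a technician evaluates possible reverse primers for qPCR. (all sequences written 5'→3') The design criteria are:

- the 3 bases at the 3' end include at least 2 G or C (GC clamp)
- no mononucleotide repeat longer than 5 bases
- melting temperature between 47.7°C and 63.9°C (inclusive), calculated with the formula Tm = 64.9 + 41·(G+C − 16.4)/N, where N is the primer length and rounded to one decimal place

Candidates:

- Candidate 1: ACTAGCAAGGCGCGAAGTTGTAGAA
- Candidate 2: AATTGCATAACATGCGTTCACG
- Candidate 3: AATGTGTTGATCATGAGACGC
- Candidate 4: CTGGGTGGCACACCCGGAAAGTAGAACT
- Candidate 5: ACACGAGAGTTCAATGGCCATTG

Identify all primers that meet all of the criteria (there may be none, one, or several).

Candidate 1 (25 nt, A=9 T=4 G=8 C=4): 3' end GAA has 1 G/C, need ≥2 ✗; longest run = 2 ✓; Tm = 64.9 + 41·(12 − 16.4)/25 = 57.7°C ✓ — fails.
Candidate 2 (22 nt, A=7 T=6 G=4 C=5): 3' end ACG has 2 G/C ✓; longest run = 2 ✓; Tm = 64.9 + 41·(9 − 16.4)/22 = 51.1°C ✓ — passes.
Candidate 3 (21 nt, A=6 T=6 G=6 C=3): 3' end CGC has 3 G/C ✓; longest run = 2 ✓; Tm = 64.9 + 41·(9 − 16.4)/21 = 50.5°C ✓ — passes.
Candidate 4 (28 nt, A=8 T=4 G=9 C=7): 3' end ACT has 1 G/C, need ≥2 ✗; longest run = 3 ✓; Tm = 64.9 + 41·(16 − 16.4)/28 = 64.3°C, outside 47.7–63.9°C ✗ — fails.
Candidate 5 (23 nt, A=7 T=5 G=6 C=5): 3' end TTG has 1 G/C, need ≥2 ✗; longest run = 2 ✓; Tm = 64.9 + 41·(11 − 16.4)/23 = 55.3°C ✓ — fails.

Candidate 2 and Candidate 3.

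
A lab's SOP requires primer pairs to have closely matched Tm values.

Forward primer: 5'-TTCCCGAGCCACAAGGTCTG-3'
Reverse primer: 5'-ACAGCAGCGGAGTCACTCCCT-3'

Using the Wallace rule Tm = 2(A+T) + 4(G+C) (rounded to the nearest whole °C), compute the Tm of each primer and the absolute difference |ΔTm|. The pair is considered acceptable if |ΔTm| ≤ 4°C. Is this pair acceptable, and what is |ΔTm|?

Forward: A=4 T=4 G=5 C=7 → Tm = 2·8 + 4·12 = 64°C.
Reverse: A=5 T=3 G=5 C=8 → Tm = 2·8 + 4·13 = 68°C.
|ΔTm| = |64 − 68| = 4°C, ≤ 4°C.

|ΔTm| = 4°C; the pair is acceptable.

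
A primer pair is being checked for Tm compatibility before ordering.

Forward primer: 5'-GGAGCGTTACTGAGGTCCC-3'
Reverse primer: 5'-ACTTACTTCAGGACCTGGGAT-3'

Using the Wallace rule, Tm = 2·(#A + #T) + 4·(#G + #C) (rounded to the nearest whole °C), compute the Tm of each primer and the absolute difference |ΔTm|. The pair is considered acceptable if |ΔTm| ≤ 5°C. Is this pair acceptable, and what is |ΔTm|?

Forward: A=3 T=4 G=7 C=5 → Tm = 2·7 + 4·12 = 62°C.
Reverse: A=5 T=6 G=5 C=5 → Tm = 2·11 + 4·10 = 62°C.
|ΔTm| = |62 − 62| = 0°C, ≤ 5°C.

|ΔTm| = 0°C; the pair is acceptable.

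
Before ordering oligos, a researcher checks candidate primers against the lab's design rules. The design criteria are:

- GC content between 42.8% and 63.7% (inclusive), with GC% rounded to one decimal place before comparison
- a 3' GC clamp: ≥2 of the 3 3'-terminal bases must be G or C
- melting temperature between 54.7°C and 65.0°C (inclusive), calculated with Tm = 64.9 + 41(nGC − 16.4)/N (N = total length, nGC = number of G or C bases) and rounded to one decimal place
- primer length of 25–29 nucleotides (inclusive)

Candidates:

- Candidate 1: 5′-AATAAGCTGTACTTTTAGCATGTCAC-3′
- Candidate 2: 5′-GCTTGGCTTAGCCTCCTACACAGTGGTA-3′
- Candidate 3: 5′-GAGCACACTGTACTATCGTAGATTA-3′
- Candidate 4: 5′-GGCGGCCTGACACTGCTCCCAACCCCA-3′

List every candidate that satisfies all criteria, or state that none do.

Candidate 1 (26 nt, A=8 T=9 G=4 C=5): GC 9/26 = 34.6%, outside 42.8–63.7% ✗; 3' end CAC has 2 G/C ✓; Tm = 64.9 + 41·(9 − 16.4)/26 = 53.2°C, outside 54.7–65.0°C ✗; length 26 ✓ — fails.
Candidate 2 (28 nt, A=5 T=8 G=7 C=8): GC 15/28 = 53.6% ✓; 3' end GTA has 1 G/C, need ≥2 ✗; Tm = 64.9 + 41·(15 − 16.4)/28 = 62.9°C ✓; length 28 ✓ — fails.
Candidate 3 (25 nt, A=8 T=7 G=5 C=5): GC 10/25 = 40.0%, outside 42.8–63.7% ✗; 3' end TTA has 0 G/C, need ≥2 ✗; Tm = 64.9 + 41·(10 − 16.4)/25 = 54.4°C, outside 54.7–65.0°C ✗; length 25 ✓ — fails.
Candidate 4 (27 nt, A=5 T=3 G=6 C=13): GC 19/27 = 70.4%, outside 42.8–63.7% ✗; 3' end CCA has 2 G/C ✓; Tm = 64.9 + 41·(19 − 16.4)/27 = 68.8°C, outside 54.7–65.0°C ✗; length 27 ✓ — fails.

None of the candidates satisfy all criteria.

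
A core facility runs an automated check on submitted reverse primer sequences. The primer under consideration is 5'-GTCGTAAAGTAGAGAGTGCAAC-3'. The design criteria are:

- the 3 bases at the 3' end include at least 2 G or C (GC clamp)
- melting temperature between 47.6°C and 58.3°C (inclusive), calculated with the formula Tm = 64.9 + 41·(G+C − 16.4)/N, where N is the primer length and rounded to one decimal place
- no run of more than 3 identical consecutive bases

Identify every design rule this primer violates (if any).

Base counts: A=8, T=4, G=7, C=3 (length 22).
GC clamp: 3' end AAC has 1 G/C, need ≥2 ✗
Tm: Tm = 64.9 + 41·(10 − 16.4)/22 = 53.0°C ✓
homopolymer run: longest run = 3 ✓

Fails: GC clamp.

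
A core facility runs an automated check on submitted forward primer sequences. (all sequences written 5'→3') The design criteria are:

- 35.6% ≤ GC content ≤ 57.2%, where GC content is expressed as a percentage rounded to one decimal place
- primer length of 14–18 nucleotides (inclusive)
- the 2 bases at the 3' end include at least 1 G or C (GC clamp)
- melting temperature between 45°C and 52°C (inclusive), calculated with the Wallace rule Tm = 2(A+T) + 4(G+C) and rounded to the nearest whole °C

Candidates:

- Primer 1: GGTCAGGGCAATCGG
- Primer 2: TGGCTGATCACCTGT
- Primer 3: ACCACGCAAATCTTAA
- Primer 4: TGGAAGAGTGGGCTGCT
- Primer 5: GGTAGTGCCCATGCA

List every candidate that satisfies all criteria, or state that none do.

Primer 1 (15 nt, A=3 T=2 G=7 C=3): GC 10/15 = 66.7%, outside 35.6–57.2% ✗; length 15 ✓; 3' end GG has 2 G/C ✓; Tm = 2·5 + 4·10 = 50°C ✓ — fails.
Primer 2 (15 nt, A=2 T=5 G=4 C=4): GC 8/15 = 53.3% ✓; length 15 ✓; 3' end GT has 1 G/C ✓; Tm = 2·7 + 4·8 = 46°C ✓ — passes.
Primer 3 (16 nt, A=7 T=3 G=1 C=5): GC 6/16 = 37.5% ✓; length 16 ✓; 3' end AA has 0 G/C, need ≥1 ✗; Tm = 2·10 + 4·6 = 44°C, outside 45–52°C ✗ — fails.
Primer 4 (17 nt, A=3 T=4 G=8 C=2): GC 10/17 = 58.8%, outside 35.6–57.2% ✗; length 17 ✓; 3' end CT has 1 G/C ✓; Tm = 2·7 + 4·10 = 54°C, outside 45–52°C ✗ — fails.
Primer 5 (15 nt, A=3 T=3 G=5 C=4): GC 9/15 = 60.0%, outside 35.6–57.2% ✗; length 15 ✓; 3' end CA has 1 G/C ✓; Tm = 2·6 + 4·9 = 48°C ✓ — fails.

Primer 2 only.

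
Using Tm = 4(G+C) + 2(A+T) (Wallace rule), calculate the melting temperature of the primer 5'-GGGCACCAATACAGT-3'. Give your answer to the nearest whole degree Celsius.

Base counts: A=5, T=2, G=4, C=4 (length 15).
Tm = 2·(5+2) + 4·(4+4) = 2·7 + 4·8 = 14 + 32 = 46°C.

46°C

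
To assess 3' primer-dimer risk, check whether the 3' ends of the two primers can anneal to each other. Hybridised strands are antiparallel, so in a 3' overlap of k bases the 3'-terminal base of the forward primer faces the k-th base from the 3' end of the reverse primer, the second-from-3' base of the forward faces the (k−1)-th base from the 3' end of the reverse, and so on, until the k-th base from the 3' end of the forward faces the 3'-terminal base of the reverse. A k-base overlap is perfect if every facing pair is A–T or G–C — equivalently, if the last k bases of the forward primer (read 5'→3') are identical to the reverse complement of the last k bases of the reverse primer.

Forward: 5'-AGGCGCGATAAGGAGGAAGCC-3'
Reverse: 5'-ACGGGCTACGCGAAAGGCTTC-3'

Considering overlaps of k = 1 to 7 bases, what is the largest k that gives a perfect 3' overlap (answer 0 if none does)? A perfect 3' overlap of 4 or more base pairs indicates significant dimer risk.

Last 7 bases (5'→3') — forward …GGAAGCC, reverse …AGGCTTC.
Reverse complement of the reverse primer's last 7 bases: GAAGCCT; its first k bases are the reverse complement of the reverse primer's last k bases, so a perfect k-base overlap needs the forward primer's last k bases to equal them.
Comparing (forward last k vs required): k=1: C vs G ✗; k=2: CC vs GA ✗; k=3: GCC vs GAA ✗; k=4: AGCC vs GAAG ✗; k=5: AAGCC vs GAAGC ✗; k=6: GAAGCC vs GAAGCC ✓; k=7: GGAAGCC vs GAAGCCT ✗.
Only k = 6 is perfect, so the longest perfect 3' overlap is 6.

Longest perfect overlap: 6 complementary base pairs; significant dimer risk (threshold 4).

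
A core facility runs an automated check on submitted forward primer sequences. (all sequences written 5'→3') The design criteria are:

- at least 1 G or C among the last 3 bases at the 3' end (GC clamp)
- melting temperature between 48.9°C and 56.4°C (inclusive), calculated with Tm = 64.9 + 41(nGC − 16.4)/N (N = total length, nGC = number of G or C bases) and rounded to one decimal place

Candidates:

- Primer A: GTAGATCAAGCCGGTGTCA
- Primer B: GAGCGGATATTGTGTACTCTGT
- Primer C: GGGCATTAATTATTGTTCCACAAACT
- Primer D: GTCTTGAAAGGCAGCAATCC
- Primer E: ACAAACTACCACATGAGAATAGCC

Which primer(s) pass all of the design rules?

Primer A, Primer B, Primer C, Primer D and Primer E.

Primer A (19 nt, A=5 T=4 G=6 C=4): 3' end TCA has 1 G/C ✓; Tm = 64.9 + 41·(10 − 16.4)/19 = 51.1°C ✓ — passes.
Primer B (22 nt, A=4 T=8 G=7 C=3): 3' end TGT has 1 G/C ✓; Tm = 64.9 + 41·(10 − 16.4)/22 = 53.0°C ✓ — passes.
Primer C (26 nt, A=8 T=9 G=4 C=5): 3' end ACT has 1 G/C ✓; Tm = 64.9 + 41·(9 − 16.4)/26 = 53.2°C ✓ — passes.
Primer D (20 nt, A=6 T=4 G=5 C=5): 3' end TCC has 2 G/C ✓; Tm = 64.9 + 41·(10 − 16.4)/20 = 51.8°C ✓ — passes.
Primer E (24 nt, A=11 T=3 G=3 C=7): 3' end GCC has 3 G/C ✓; Tm = 64.9 + 41·(10 − 16.4)/24 = 54.0°C ✓ — passes.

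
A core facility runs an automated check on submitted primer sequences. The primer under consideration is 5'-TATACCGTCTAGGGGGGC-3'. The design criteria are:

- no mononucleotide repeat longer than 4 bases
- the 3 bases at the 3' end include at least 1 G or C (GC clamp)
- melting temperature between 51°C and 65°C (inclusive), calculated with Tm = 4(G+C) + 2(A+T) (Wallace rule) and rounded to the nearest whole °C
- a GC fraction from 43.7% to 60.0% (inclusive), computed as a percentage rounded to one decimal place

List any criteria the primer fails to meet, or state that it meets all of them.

Fails: homopolymer run, GC content.

Base counts: A=3, T=4, G=7, C=4 (length 18).
homopolymer run: longest run = 6, exceeds 4 ✗
GC clamp: 3' end GGC has 3 G/C ✓
Tm: Tm = 2·7 + 4·11 = 58°C ✓
GC content: GC 11/18 = 61.1%, outside 43.7–60.0% ✗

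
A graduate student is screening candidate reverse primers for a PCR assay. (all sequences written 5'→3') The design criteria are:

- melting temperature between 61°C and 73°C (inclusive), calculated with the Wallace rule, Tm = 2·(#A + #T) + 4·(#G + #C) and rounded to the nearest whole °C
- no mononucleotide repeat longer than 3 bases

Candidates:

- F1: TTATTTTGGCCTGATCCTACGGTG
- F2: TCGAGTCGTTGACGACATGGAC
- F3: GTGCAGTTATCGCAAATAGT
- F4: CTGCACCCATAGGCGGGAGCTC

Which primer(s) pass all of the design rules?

F2 only.

F1 (24 nt, A=3 T=10 G=6 C=5): Tm = 2·13 + 4·11 = 70°C ✓; longest run = 4, exceeds 3 ✗ — fails.
F2 (22 nt, A=5 T=5 G=7 C=5): Tm = 2·10 + 4·12 = 68°C ✓; longest run = 2 ✓ — passes.
F3 (20 nt, A=6 T=6 G=5 C=3): Tm = 2·12 + 4·8 = 56°C, outside 61–73°C ✗; longest run = 3 ✓ — fails.
F4 (22 nt, A=4 T=3 G=7 C=8): Tm = 2·7 + 4·15 = 74°C, outside 61–73°C ✗; longest run = 3 ✓ — fails.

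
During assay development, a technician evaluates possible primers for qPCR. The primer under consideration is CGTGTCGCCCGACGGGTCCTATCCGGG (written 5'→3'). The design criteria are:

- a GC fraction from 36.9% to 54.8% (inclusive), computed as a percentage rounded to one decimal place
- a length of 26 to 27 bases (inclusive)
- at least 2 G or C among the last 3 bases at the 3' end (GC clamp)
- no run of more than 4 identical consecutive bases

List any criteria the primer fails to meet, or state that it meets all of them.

Base counts: A=2, T=5, G=10, C=10 (length 27).
GC content: GC 20/27 = 74.1%, outside 36.9–54.8% ✗
length: length 27 ✓
GC clamp: 3' end GGG has 3 G/C ✓
homopolymer run: longest run = 3 ✓

Fails: GC content.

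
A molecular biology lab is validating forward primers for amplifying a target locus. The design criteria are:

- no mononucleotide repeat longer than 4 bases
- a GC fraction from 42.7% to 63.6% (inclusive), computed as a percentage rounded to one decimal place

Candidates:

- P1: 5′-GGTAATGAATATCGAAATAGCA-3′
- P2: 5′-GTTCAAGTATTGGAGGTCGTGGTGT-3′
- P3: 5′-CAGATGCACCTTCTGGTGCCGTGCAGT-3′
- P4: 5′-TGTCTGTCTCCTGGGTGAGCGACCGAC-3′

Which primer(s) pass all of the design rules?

P2, P3 and P4.

P1 (22 nt, A=10 T=5 G=5 C=2): longest run = 3 ✓; GC 7/22 = 31.8%, outside 42.7–63.6% ✗ — fails.
P2 (25 nt, A=4 T=9 G=10 C=2): longest run = 2 ✓; GC 12/25 = 48.0% ✓ — passes.
P3 (27 nt, A=4 T=7 G=8 C=8): longest run = 2 ✓; GC 16/27 = 59.3% ✓ — passes.
P4 (27 nt, A=3 T=7 G=9 C=8): longest run = 3 ✓; GC 17/27 = 63.0% ✓ — passes.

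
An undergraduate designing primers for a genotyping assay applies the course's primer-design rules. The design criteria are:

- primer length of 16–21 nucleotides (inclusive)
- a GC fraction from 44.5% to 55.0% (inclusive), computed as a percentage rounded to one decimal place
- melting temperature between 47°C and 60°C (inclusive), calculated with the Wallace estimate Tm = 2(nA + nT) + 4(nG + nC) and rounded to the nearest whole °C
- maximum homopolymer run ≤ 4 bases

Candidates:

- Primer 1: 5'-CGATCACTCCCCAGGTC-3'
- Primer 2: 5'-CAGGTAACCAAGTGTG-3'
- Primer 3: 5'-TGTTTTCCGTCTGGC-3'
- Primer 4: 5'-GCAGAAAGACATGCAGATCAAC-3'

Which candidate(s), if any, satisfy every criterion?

Primer 2 only.

Primer 1 (17 nt, A=3 T=3 G=3 C=8): length 17 ✓; GC 11/17 = 64.7%, outside 44.5–55.0% ✗; Tm = 2·6 + 4·11 = 56°C ✓; longest run = 4 ✓ — fails.
Primer 2 (16 nt, A=5 T=3 G=5 C=3): length 16 ✓; GC 8/16 = 50.0% ✓; Tm = 2·8 + 4·8 = 48°C ✓; longest run = 2 ✓ — passes.
Primer 3 (15 nt, A=0 T=7 G=4 C=4): length 15, outside 16–21 ✗; GC 8/15 = 53.3% ✓; Tm = 2·7 + 4·8 = 46°C, outside 47–60°C ✗; longest run = 4 ✓ — fails.
Primer 4 (22 nt, A=10 T=2 G=5 C=5): length 22, outside 16–21 ✗; GC 10/22 = 45.5% ✓; Tm = 2·12 + 4·10 = 64°C, outside 47–60°C ✗; longest run = 3 ✓ — fails.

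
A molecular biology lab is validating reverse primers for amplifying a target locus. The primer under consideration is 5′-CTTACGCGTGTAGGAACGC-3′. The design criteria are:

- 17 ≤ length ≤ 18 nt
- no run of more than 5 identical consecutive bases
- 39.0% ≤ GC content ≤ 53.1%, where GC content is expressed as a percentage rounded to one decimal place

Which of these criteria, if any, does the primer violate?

Base counts: A=4, T=4, G=6, C=5 (length 19).
length: length 19, outside 17–18 ✗
homopolymer run: longest run = 2 ✓
GC content: GC 11/19 = 57.9%, outside 39.0–53.1% ✗

Fails: length, GC content.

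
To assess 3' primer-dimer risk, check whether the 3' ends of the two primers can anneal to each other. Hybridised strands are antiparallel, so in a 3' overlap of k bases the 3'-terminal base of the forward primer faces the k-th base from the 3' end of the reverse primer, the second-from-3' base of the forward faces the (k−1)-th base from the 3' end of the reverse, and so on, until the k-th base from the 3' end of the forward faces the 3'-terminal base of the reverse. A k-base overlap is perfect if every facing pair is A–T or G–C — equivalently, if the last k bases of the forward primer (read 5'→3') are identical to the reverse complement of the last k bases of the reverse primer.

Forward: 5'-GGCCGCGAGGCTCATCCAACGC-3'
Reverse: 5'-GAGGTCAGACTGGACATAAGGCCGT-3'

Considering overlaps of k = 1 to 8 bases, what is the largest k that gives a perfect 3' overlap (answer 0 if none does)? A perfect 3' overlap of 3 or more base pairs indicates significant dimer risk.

Longest perfect overlap: 0 complementary base pairs; below the dimer-risk threshold (threshold 3).

Last 8 bases (5'→3') — forward …TCCAACGC, reverse …AAGGCCGT.
Reverse complement of the reverse primer's last 8 bases: ACGGCCTT; its first k bases are the reverse complement of the reverse primer's last k bases, so a perfect k-base overlap needs the forward primer's last k bases to equal them.
Comparing (forward last k vs required): k=1: C vs A ✗; k=2: GC vs AC ✗; k=3: CGC vs ACG ✗; k=4: ACGC vs ACGG ✗; k=5: AACGC vs ACGGC ✗; k=6: CAACGC vs ACGGCC ✗; k=7: CCAACGC vs ACGGCCT ✗; k=8: TCCAACGC vs ACGGCCTT ✗.
No overlap length from 1 to 8 is perfect, so the longest perfect 3' overlap is 0.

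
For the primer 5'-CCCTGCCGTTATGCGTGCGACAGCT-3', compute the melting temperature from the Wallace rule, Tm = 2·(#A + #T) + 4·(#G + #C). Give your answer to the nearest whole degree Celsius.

Base counts: A=3, T=6, G=7, C=9 (length 25).
Tm = 2·(3+6) + 4·(7+9) = 2·9 + 4·16 = 18 + 64 = 82°C.

82°C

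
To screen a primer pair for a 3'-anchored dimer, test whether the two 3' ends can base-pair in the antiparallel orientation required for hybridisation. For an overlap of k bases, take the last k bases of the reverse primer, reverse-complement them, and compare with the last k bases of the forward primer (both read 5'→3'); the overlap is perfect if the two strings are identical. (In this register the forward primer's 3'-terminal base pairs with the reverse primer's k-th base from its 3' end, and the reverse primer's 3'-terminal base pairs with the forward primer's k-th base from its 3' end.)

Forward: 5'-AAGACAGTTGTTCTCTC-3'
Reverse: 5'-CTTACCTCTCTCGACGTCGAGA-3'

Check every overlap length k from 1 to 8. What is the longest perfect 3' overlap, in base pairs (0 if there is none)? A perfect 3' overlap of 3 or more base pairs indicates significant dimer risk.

Longest perfect overlap: 4 complementary base pairs; significant dimer risk (threshold 3).

Last 8 bases (5'→3') — forward …GTTCTCTC, reverse …CGTCGAGA.
Reverse complement of the reverse primer's last 8 bases: TCTCGACG; its first k bases are the reverse complement of the reverse primer's last k bases, so a perfect k-base overlap needs the forward primer's last k bases to equal them.
Comparing (forward last k vs required): k=1: C vs T ✗; k=2: TC vs TC ✓; k=3: CTC vs TCT ✗; k=4: TCTC vs TCTC ✓; k=5: CTCTC vs TCTCG ✗; k=6: TCTCTC vs TCTCGA ✗; k=7: TTCTCTC vs TCTCGAC ✗; k=8: GTTCTCTC vs TCTCGACG ✗.
Perfect overlaps at k = 2, 4; the largest is 4.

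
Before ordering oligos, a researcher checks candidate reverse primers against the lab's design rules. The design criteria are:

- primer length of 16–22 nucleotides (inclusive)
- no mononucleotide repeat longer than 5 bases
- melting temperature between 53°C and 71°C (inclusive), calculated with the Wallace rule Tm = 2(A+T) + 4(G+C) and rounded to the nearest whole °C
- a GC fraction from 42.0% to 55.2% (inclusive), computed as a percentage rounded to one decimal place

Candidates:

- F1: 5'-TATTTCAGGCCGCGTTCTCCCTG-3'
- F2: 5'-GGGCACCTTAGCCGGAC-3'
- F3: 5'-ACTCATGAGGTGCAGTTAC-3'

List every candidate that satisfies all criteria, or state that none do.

F1 (23 nt, A=2 T=8 G=5 C=8): length 23, outside 16–22 ✗; longest run = 3 ✓; Tm = 2·10 + 4·13 = 72°C, outside 53–71°C ✗; GC 13/23 = 56.5%, outside 42.0–55.2% ✗ — fails.
F2 (17 nt, A=3 T=2 G=6 C=6): length 17 ✓; longest run = 3 ✓; Tm = 2·5 + 4·12 = 58°C ✓; GC 12/17 = 70.6%, outside 42.0–55.2% ✗ — fails.
F3 (19 nt, A=5 T=5 G=5 C=4): length 19 ✓; longest run = 2 ✓; Tm = 2·10 + 4·9 = 56°C ✓; GC 9/19 = 47.4% ✓ — passes.

F3 only.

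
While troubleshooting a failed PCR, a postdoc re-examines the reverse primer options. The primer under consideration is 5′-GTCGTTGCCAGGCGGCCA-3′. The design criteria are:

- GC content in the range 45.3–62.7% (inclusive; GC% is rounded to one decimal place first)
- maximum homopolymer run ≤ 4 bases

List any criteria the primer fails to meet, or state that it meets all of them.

Base counts: A=2, T=3, G=7, C=6 (length 18).
GC content: GC 13/18 = 72.2%, outside 45.3–62.7% ✗
homopolymer run: longest run = 2 ✓

Fails: GC content.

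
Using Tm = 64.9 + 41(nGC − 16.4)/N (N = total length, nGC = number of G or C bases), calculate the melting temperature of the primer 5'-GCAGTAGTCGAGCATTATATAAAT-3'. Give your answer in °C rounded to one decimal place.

50.6°C

Base counts: A=9, T=7, G=5, C=3; G+C = 8, N = 24.
Tm = 64.9 + 41·(8 − 16.4)/24 = 64.9 + -344.40/24 = 50.6°C.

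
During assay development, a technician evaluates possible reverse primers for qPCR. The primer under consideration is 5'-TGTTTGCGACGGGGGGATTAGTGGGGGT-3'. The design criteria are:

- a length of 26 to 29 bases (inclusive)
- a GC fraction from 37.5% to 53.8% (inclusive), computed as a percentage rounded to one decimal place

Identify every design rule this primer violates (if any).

Base counts: A=3, T=8, G=15, C=2 (length 28).
length: length 28 ✓
GC content: GC 17/28 = 60.7%, outside 37.5–53.8% ✗

Fails: GC content.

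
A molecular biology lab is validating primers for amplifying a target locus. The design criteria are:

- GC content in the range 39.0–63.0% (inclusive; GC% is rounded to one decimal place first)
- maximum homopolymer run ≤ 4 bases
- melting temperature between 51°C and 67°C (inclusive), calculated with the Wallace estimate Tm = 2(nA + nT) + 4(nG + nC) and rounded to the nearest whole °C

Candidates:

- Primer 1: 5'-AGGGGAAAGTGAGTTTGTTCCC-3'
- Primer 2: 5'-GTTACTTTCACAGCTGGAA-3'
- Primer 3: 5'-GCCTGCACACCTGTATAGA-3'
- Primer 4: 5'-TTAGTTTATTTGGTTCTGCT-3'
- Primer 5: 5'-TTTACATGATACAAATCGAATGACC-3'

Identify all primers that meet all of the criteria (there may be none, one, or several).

Primer 1 (22 nt, A=5 T=6 G=8 C=3): GC 11/22 = 50.0% ✓; longest run = 4 ✓; Tm = 2·11 + 4·11 = 66°C ✓ — passes.
Primer 2 (19 nt, A=5 T=6 G=4 C=4): GC 8/19 = 42.1% ✓; longest run = 3 ✓; Tm = 2·11 + 4·8 = 54°C ✓ — passes.
Primer 3 (19 nt, A=5 T=4 G=4 C=6): GC 10/19 = 52.6% ✓; longest run = 2 ✓; Tm = 2·9 + 4·10 = 58°C ✓ — passes.
Primer 4 (20 nt, A=2 T=12 G=4 C=2): GC 6/20 = 30.0%, outside 39.0–63.0% ✗; longest run = 3 ✓; Tm = 2·14 + 4·6 = 52°C ✓ — fails.
Primer 5 (25 nt, A=10 T=7 G=3 C=5): GC 8/25 = 32.0%, outside 39.0–63.0% ✗; longest run = 3 ✓; Tm = 2·17 + 4·8 = 66°C ✓ — fails.

Primer 1, Primer 2 and Primer 3.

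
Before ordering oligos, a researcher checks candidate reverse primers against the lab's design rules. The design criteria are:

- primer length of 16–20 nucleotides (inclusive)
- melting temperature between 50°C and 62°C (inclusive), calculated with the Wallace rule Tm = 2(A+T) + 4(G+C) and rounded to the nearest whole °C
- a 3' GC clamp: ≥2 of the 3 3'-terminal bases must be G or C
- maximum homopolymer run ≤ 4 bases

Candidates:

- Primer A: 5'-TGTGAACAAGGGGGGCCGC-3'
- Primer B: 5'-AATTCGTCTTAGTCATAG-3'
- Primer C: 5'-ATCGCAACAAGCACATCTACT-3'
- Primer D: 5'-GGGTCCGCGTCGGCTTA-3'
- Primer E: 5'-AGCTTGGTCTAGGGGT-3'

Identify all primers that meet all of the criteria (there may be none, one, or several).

Primer E only.

Primer A (19 nt, A=4 T=2 G=9 C=4): length 19 ✓; Tm = 2·6 + 4·13 = 64°C, outside 50–62°C ✗; 3' end CGC has 3 G/C ✓; longest run = 6, exceeds 4 ✗ — fails.
Primer B (18 nt, A=5 T=7 G=3 C=3): length 18 ✓; Tm = 2·12 + 4·6 = 48°C, outside 50–62°C ✗; 3' end TAG has 1 G/C, need ≥2 ✗; longest run = 2 ✓ — fails.
Primer C (21 nt, A=8 T=4 G=2 C=7): length 21, outside 16–20 ✗; Tm = 2·12 + 4·9 = 60°C ✓; 3' end ACT has 1 G/C, need ≥2 ✗; longest run = 2 ✓ — fails.
Primer D (17 nt, A=1 T=4 G=7 C=5): length 17 ✓; Tm = 2·5 + 4·12 = 58°C ✓; 3' end TTA has 0 G/C, need ≥2 ✗; longest run = 3 ✓ — fails.
Primer E (16 nt, A=2 T=5 G=7 C=2): length 16 ✓; Tm = 2·7 + 4·9 = 50°C ✓; 3' end GGT has 2 G/C ✓; longest run = 4 ✓ — passes.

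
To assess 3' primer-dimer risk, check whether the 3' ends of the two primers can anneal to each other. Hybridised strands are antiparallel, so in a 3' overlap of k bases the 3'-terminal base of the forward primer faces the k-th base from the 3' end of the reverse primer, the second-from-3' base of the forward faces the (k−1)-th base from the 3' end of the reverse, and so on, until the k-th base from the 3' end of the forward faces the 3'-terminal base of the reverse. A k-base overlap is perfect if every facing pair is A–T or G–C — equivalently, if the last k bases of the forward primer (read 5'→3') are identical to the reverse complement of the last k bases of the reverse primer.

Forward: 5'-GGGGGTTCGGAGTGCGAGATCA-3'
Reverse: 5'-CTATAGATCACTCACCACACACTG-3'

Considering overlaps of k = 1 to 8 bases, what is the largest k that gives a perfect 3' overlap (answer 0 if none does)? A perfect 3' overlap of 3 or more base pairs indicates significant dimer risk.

Longest perfect overlap: 2 complementary base pairs; below the dimer-risk threshold (threshold 3).

Last 8 bases (5'→3') — forward …CGAGATCA, reverse …ACACACTG.
Reverse complement of the reverse primer's last 8 bases: CAGTGTGT; its first k bases are the reverse complement of the reverse primer's last k bases, so a perfect k-base overlap needs the forward primer's last k bases to equal them.
Comparing (forward last k vs required): k=1: A vs C ✗; k=2: CA vs CA ✓; k=3: TCA vs CAG ✗; k=4: ATCA vs CAGT ✗; k=5: GATCA vs CAGTG ✗; k=6: AGATCA vs CAGTGT ✗; k=7: GAGATCA vs CAGTGTG ✗; k=8: CGAGATCA vs CAGTGTGT ✗.
Only k = 2 is perfect, so the longest perfect 3' overlap is 2.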